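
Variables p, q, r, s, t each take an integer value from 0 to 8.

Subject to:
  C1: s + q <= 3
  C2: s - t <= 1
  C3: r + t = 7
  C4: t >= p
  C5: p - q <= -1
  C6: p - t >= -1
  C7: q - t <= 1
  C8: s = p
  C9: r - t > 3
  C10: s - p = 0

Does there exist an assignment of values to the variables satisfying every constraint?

Try p = 0, q = 1, r = 6, s = 0, t = 1.
Check constraint 1: s + q = 1; constraint 2: s - t = -1; constraint 3: r + t = 7. The remaining constraints are straightforward to verify.

Satisfiable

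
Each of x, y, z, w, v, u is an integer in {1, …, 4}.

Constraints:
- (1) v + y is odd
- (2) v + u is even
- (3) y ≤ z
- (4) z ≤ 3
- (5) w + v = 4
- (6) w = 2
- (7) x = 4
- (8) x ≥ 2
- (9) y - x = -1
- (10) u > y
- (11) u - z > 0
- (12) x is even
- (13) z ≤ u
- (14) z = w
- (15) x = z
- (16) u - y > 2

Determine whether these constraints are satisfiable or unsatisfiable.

Constraint 7 fixes x = 4 and constraint 6 fixes w = 2. Constraints 14 and 15 give x = z = w, so x = w. But 4 ≠ 2 — contradiction.

Unsatisfiable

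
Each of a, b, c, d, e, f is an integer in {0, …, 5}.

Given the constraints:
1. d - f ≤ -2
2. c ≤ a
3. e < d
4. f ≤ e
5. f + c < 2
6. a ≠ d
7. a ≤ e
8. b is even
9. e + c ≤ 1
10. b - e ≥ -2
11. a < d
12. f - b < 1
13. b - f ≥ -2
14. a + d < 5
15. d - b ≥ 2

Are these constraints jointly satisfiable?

Unsatisfiable

Constraints 1, 13, and 15 give d − b ≥ 2, b − f ≥ -2, f − d ≥ 2.
Adding all 3 inequalities: the left sides telescope to 0, and the right sides sum to 2 + (-2) + 2 = 2. So 0 ≥ 2, which is false.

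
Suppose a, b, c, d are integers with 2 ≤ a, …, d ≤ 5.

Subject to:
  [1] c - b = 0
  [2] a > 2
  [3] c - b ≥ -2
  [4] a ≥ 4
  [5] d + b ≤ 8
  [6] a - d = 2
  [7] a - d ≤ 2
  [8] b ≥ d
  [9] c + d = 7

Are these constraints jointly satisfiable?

Satisfiable

Take a = 5, b = 4, c = 4, d = 3. Then constraint 1: c - b = 0; constraint 3: c - b = 0; constraint 5: d + b = 7, and every other listed constraint is also met.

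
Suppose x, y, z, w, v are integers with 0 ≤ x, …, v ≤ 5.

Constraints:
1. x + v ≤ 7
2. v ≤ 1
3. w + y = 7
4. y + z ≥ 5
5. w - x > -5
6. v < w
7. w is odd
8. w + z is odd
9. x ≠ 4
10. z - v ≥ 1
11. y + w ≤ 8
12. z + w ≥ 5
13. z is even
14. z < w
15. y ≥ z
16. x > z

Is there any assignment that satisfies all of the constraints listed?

The assignment x = 5, y = 4, z = 2, w = 3, v = 1 works:
  constraint 1 holds since x + v = 6.
  constraint 3 holds since w + y = 7.
The rest check out directly.

Satisfiable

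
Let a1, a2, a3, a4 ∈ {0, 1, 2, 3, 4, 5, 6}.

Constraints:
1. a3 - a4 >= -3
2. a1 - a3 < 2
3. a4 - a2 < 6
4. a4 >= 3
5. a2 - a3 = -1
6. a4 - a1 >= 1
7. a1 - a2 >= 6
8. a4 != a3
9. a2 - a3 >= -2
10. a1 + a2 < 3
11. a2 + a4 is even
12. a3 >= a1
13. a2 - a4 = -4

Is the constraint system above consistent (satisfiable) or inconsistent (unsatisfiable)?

Unsatisfiable

Constraints 1, 6, 7, and 9 give a2 − a3 ≥ -2, a3 − a4 ≥ -3, a4 − a1 ≥ 1, a1 − a2 ≥ 6.
Adding all 4 inequalities: the left sides telescope to 0, and the right sides sum to (-2) + (-3) + 1 + 6 = 2. So 0 ≥ 2, which is false.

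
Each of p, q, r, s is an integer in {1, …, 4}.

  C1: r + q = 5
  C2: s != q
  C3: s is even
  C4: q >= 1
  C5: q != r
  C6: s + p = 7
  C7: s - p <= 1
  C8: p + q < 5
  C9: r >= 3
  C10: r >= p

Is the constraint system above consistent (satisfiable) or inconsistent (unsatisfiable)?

Try p = 3, q = 1, r = 4, s = 4.
Check constraint 1: r + q = 5; constraint 6: s + p = 7. The remaining constraints are straightforward to verify.

Satisfiable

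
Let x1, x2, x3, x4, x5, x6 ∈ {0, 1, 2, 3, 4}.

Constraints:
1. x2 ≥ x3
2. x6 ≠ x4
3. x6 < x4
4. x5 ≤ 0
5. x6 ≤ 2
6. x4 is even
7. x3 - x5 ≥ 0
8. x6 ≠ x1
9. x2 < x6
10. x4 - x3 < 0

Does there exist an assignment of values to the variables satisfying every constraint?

Unsatisfiable

Constraints 1, 3, 9, and 10 give x2 < x6, x6 < x4, x4 < x3, x3 ≤ x2. Chaining: x2 < x6 < x4 < x3 ≤ x2, which forces x2 < x2 — impossible.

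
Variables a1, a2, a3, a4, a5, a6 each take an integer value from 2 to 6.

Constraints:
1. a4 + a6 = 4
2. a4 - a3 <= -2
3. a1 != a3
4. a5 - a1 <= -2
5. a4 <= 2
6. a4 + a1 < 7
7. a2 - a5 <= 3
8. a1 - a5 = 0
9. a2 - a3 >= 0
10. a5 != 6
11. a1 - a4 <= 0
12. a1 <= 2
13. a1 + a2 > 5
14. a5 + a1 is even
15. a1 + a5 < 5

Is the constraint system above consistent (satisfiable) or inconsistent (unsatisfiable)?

Constraints 2, 4, 7, 9, and 11 give a5 − a2 ≥ -3, a2 − a3 ≥ 0, a3 − a4 ≥ 2, a4 − a1 ≥ 0, a1 − a5 ≥ 2.
Adding all 5 inequalities: the left sides telescope to 0, and the right sides sum to (-3) + 0 + 2 + 0 + 2 = 1. So 0 ≥ 1, which is false.

Unsatisfiable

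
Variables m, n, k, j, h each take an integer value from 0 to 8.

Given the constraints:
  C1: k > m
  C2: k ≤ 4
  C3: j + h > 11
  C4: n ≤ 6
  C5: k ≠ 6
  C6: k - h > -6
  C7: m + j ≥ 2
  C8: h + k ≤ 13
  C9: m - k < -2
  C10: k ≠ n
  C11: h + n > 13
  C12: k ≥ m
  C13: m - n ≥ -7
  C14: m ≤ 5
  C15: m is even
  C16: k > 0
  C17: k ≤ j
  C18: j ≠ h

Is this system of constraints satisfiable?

One satisfying assignment is m = 0, n = 6, k = 4, j = 4, h = 8.
For the less obvious constraints — constraint 3: j + h = 12; constraint 6: k - h = -4 — and the others hold by inspection.

Satisfiable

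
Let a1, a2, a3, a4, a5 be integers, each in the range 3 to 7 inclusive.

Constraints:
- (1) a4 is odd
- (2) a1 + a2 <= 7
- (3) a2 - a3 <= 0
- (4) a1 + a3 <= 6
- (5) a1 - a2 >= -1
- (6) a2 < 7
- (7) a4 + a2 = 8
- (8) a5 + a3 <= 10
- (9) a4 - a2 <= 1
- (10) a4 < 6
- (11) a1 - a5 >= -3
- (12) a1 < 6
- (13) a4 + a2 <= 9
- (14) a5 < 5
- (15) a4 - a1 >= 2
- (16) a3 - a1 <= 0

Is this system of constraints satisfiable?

Constraints 3, 9, 15, and 16 give a2 − a4 ≥ -1, a4 − a1 ≥ 2, a1 − a3 ≥ 0, a3 − a2 ≥ 0.
Adding all 4 inequalities: the left sides telescope to 0, and the right sides sum to (-1) + 2 + 0 + 0 = 1. So 0 ≥ 1, which is false.

Unsatisfiable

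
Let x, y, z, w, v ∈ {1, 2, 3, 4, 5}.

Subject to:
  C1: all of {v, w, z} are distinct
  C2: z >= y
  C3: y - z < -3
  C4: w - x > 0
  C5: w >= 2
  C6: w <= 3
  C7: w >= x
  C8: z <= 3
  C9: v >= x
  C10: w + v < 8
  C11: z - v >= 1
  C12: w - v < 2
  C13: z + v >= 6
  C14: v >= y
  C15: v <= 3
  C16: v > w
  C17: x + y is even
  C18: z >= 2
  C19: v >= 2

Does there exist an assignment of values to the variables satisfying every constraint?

Constraints 5, 6, 8, 15, 18, and 19 confine each of v, w, z to the 2 values {2, 3}.
Constraint 1 requires all 3 of them to be distinct, but only 2 values are available — impossible by the pigeonhole principle.

Unsatisfiable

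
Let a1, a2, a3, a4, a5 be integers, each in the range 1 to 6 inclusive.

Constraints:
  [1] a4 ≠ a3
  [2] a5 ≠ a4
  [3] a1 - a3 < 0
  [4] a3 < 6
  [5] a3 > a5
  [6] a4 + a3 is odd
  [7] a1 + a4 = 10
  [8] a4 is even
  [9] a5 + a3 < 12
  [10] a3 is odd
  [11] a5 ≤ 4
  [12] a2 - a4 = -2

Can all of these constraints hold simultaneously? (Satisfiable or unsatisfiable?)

The assignment a1 = 4, a2 = 4, a3 = 5, a4 = 6, a5 = 4 works:
  constraint 3 holds since a1 - a3 = -1.
  constraint 7 holds since a1 + a4 = 10.
The rest check out directly.

Satisfiable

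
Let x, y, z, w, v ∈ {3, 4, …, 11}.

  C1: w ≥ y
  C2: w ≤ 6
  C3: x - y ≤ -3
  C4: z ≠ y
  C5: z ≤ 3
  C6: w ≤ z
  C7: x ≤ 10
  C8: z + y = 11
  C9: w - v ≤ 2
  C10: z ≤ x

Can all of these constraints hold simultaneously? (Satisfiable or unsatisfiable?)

From constraint 5: z ≤ 3. From constraints 1 and 2: y ≤ w ≤ 6. Hence z + y ≤ 9. But constraint 8 requires z + y = 11, and 11 > 9. Contradiction.

Unsatisfiable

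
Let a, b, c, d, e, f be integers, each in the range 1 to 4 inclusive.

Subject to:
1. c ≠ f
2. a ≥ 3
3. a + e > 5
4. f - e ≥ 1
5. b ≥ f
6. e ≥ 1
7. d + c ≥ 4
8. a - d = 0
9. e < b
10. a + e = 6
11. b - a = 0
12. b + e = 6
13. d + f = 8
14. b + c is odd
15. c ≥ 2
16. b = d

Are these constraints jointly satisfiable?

Satisfiable

Take a = 4, b = 4, c = 3, d = 4, e = 2, f = 4. Then constraint 3: a + e = 6; constraint 4: f - e = 2; constraint 7: d + c = 7, and every other listed constraint is also met.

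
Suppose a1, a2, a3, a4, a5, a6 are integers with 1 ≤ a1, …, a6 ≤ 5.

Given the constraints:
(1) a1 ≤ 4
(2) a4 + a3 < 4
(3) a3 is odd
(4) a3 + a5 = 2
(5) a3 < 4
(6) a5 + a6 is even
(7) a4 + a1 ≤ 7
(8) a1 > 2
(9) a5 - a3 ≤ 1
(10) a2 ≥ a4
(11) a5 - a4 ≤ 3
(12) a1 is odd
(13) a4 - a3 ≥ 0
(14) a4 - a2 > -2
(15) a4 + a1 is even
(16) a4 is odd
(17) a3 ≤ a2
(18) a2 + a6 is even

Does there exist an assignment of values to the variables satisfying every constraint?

Take a1 = 3, a2 = 1, a3 = 1, a4 = 1, a5 = 1, a6 = 3. Then constraint 2: a4 + a3 = 2; constraint 4: a3 + a5 = 2; constraint 7: a4 + a1 = 4, and every other listed constraint is also met.

Satisfiable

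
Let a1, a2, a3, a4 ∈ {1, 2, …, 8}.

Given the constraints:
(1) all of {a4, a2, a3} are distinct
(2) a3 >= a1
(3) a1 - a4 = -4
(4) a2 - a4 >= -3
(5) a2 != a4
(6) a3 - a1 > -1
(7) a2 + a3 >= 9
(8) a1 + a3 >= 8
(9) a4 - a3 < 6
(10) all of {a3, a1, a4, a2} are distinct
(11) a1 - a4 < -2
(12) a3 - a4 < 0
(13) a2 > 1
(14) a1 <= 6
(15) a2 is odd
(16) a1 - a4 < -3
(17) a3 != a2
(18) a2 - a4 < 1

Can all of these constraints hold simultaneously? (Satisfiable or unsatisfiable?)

Setting (a1, a2, a3, a4) = (4, 7, 5, 8) satisfies everything: constraint 3: a1 - a4 = -4; constraint 4: a2 - a4 = -1; constraint 6: a3 - a1 = 1, and the others follow.

Satisfiable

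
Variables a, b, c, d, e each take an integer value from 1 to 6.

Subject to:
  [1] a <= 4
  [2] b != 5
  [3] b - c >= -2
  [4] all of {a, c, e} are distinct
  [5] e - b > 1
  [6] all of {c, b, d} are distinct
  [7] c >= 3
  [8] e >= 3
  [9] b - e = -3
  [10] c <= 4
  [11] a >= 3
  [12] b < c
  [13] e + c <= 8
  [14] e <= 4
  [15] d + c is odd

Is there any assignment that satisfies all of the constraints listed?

Constraints 1, 7, 8, 10, 11, and 14 confine each of a, c, e to the 2 values {3, 4}.
Constraint 4 requires all 3 of them to be distinct, but only 2 values are available — impossible by the pigeonhole principle.

Unsatisfiable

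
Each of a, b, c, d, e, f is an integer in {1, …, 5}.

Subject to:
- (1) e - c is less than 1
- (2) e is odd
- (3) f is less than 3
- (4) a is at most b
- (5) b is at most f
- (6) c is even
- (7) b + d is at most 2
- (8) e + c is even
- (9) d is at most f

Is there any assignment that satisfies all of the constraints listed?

Unsatisfiable

Constraint 2 makes e odd and constraint 6 makes c even, so e + c must be odd. Constraint 8 says e + c is even — contradiction.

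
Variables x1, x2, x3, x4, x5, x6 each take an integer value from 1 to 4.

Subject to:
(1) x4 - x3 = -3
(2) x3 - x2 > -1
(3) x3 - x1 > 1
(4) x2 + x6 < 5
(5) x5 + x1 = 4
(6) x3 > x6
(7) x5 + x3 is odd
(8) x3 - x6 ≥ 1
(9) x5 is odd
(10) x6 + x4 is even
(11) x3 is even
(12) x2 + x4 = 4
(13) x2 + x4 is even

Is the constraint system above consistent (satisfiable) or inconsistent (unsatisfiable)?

Satisfiable

Try x1 = 1, x2 = 3, x3 = 4, x4 = 1, x5 = 3, x6 = 1.
Check constraint 1: x4 - x3 = -3; constraint 2: x3 - x2 = 1; constraint 3: x3 - x1 = 3. The remaining constraints are straightforward to verify.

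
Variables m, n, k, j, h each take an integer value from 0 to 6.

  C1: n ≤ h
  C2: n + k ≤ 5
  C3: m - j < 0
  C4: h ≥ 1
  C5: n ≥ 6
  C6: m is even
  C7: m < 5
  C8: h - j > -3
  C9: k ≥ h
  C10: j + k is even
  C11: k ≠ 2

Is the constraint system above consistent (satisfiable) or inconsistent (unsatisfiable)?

From constraint 5: n ≥ 6. From constraints 4 and 9: k ≥ h ≥ 1. Hence n + k ≥ 7. But constraint 2 requires n + k ≤ 5, and 5 < 7. Contradiction.

Unsatisfiable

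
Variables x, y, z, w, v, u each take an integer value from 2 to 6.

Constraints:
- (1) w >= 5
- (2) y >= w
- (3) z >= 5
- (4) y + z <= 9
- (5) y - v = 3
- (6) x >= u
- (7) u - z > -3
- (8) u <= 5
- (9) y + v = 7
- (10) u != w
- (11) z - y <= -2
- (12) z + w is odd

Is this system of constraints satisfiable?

From constraints 1 and 2: y ≥ w ≥ 5. From constraint 3: z ≥ 5. Hence y + z ≥ 10. But constraint 4 requires y + z ≤ 9, and 9 < 10. Contradiction.

Unsatisfiable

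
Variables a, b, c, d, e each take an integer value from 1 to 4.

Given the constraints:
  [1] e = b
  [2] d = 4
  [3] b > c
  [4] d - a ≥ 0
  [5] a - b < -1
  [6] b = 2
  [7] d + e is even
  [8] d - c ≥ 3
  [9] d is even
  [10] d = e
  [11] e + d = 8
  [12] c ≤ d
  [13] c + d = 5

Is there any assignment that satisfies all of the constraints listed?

Constraint 2 fixes d = 4 and constraint 6 fixes b = 2. Constraints 1 and 10 give d = e = b, so d = b. But 4 ≠ 2 — contradiction.

Unsatisfiable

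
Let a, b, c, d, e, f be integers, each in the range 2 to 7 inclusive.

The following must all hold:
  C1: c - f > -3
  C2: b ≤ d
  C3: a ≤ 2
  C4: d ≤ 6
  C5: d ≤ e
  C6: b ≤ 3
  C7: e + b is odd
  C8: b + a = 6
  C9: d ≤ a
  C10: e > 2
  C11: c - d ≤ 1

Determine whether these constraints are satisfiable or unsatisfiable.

From constraint 6: b ≤ 3. From constraint 3: a ≤ 2. Hence b + a ≤ 5. But constraint 8 requires b + a = 6, and 6 > 5. Contradiction.

Unsatisfiable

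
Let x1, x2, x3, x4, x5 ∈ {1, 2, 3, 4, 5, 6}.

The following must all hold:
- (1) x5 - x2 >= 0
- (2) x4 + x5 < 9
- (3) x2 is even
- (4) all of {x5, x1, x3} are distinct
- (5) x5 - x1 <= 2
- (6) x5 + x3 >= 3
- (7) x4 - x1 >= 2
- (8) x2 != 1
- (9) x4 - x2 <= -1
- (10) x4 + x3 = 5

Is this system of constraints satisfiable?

Constraints 1, 5, 7, and 9 give x1 − x5 ≥ -2, x5 − x2 ≥ 0, x2 − x4 ≥ 1, x4 − x1 ≥ 2.
Adding all 4 inequalities: the left sides telescope to 0, and the right sides sum to (-2) + 0 + 1 + 2 = 1. So 0 ≥ 1, which is false.

Unsatisfiable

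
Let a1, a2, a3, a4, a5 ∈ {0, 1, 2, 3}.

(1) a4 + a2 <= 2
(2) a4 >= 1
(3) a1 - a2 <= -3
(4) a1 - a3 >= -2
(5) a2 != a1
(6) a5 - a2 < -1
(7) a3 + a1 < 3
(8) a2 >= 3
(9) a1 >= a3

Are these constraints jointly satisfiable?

From constraint 2: a4 ≥ 1. From constraint 8: a2 ≥ 3. Hence a4 + a2 ≥ 4. But constraint 1 requires a4 + a2 ≤ 2, and 2 < 4. Contradiction.

Unsatisfiable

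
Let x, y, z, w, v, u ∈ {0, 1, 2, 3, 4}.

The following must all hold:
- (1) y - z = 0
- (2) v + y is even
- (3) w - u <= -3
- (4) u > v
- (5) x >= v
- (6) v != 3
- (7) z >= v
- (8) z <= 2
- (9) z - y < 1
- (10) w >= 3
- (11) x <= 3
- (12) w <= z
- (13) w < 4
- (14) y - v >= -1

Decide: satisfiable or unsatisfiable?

From constraint 10: w ≥ 3. From constraints 8 and 12: w ≤ z and z ≤ 2, so w ≤ 2. But 2 < 3, so no value of w works.

Unsatisfiable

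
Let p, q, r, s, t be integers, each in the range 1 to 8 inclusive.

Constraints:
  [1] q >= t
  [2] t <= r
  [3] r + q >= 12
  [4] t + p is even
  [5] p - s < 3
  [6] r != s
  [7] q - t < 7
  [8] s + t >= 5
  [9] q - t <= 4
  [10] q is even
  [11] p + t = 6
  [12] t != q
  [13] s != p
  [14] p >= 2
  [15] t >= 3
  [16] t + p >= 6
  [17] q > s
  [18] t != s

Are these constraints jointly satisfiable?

The assignment p = 2, q = 8, r = 6, s = 1, t = 4 works:
  constraint 3 holds since r + q = 14.
  constraint 5 holds since p - s = 1.
  constraint 7 holds since q - t = 4.
The rest check out directly.

Satisfiable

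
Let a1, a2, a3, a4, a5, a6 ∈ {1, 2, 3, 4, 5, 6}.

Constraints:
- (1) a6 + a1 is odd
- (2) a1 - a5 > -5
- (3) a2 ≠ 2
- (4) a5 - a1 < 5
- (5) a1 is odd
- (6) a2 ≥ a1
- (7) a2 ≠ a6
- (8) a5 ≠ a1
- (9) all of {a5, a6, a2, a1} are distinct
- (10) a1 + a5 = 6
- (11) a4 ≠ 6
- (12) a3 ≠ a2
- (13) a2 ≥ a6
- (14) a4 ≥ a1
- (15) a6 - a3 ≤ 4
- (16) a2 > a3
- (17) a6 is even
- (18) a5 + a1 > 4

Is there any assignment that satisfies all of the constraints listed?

Satisfiable

The assignment a1 = 1, a2 = 6, a3 = 1, a4 = 3, a5 = 5, a6 = 2 works:
  constraint 2 holds since a1 - a5 = -4.
  constraint 4 holds since a5 - a1 = 4.
  constraint 10 holds since a1 + a5 = 6.
The rest check out directly.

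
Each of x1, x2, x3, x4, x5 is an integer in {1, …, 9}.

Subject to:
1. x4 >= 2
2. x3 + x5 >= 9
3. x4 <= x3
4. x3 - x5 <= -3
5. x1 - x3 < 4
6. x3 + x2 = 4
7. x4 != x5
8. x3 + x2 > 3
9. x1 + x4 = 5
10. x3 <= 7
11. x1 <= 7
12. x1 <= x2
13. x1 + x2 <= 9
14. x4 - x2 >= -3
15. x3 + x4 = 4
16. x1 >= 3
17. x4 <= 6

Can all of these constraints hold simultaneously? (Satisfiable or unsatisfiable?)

Unsatisfiable

From constraints 1 and 3: x3 ≥ x4 ≥ 2. From constraints 12 and 16: x2 ≥ x1 ≥ 3. Hence x3 + x2 ≥ 5. But constraint 6 requires x3 + x2 = 4, and 4 < 5. Contradiction.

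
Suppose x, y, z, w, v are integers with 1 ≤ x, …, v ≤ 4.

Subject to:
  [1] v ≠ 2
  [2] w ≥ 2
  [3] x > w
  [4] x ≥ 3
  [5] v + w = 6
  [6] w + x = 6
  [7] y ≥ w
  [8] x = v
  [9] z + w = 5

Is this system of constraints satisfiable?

Take x = 4, y = 4, z = 3, w = 2, v = 4. Then constraint 5: v + w = 6; constraint 6: w + x = 6; constraint 9: z + w = 5, and every other listed constraint is also met.

Satisfiable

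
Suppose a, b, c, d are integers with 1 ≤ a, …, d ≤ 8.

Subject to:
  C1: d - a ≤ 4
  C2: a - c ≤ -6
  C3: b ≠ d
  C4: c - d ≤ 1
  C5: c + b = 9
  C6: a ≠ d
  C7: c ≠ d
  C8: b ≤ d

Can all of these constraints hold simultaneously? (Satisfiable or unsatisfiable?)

Unsatisfiable

Constraints 1, 2, and 4 give a − d ≥ -4, d − c ≥ -1, c − a ≥ 6.
Adding all 3 inequalities: the left sides telescope to 0, and the right sides sum to (-4) + (-1) + 6 = 1. So 0 ≥ 1, which is false.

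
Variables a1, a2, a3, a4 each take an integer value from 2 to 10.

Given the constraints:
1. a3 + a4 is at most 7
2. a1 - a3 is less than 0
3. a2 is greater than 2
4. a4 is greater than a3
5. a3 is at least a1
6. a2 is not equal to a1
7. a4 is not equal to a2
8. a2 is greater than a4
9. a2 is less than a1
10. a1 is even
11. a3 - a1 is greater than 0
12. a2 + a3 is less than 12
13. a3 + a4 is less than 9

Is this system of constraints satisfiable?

Unsatisfiable

Constraints 4, 8, 9, and 11 give a4 < a2, a2 < a1, a1 < a3, a3 < a4. Chaining: a4 < a2 < a1 < a3 < a4, which forces a4 < a4 — impossible.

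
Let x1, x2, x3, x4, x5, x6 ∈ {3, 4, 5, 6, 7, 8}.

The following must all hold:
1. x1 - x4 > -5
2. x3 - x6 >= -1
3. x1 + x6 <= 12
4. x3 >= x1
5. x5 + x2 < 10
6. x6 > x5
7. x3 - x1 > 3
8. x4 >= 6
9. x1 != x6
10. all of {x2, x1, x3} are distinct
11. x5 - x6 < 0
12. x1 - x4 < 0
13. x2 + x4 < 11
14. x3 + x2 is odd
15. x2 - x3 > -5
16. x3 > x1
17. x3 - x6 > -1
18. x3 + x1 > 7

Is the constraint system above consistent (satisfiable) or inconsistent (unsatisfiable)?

Satisfiable

Take x1 = 3, x2 = 4, x3 = 7, x4 = 6, x5 = 4, x6 = 6. Then constraint 1: x1 - x4 = -3; constraint 2: x3 - x6 = 1; constraint 3: x1 + x6 = 9, and every other listed constraint is also met.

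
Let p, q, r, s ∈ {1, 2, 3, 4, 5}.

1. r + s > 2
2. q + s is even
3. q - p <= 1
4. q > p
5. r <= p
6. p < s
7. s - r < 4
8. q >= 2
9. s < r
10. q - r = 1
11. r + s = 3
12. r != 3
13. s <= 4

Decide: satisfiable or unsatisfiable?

Constraints 5, 6, and 9 give s < r, r ≤ p, p < s. Chaining: s < r ≤ p < s, which forces s < s — impossible.

Unsatisfiable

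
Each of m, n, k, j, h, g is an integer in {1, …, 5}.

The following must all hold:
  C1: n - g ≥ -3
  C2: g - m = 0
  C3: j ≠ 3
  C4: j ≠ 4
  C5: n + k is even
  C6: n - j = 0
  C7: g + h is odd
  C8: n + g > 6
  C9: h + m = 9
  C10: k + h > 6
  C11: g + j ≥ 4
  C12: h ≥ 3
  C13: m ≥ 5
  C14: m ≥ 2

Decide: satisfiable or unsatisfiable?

Try m = 5, n = 2, k = 4, j = 2, h = 4, g = 5.
Check constraint 1: n - g = -3; constraint 2: g - m = 0. The remaining constraints are straightforward to verify.

Satisfiable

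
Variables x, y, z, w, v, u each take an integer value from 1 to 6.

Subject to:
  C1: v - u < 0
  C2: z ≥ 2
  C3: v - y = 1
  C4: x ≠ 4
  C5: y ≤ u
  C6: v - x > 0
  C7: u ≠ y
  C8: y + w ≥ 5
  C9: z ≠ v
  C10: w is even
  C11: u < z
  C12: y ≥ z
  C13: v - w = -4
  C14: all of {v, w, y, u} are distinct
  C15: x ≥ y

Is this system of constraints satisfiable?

Constraints 1, 6, 11, 12, and 15 give z ≤ y, y ≤ x, x < v, v < u, u < z. Chaining: z ≤ y ≤ x < v < u < z, which forces z < z — impossible.

Unsatisfiable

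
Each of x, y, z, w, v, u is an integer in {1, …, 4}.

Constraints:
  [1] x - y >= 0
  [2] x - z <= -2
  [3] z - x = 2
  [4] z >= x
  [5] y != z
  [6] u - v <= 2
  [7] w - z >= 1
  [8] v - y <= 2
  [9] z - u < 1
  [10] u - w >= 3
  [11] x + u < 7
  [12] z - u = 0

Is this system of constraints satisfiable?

Unsatisfiable

Constraints 1, 2, 6, 7, 8, and 10 give w − z ≥ 1, z − x ≥ 2, x − y ≥ 0, y − v ≥ -2, v − u ≥ -2, u − w ≥ 3.
Adding all 6 inequalities: the left sides telescope to 0, and the right sides sum to 1 + 2 + 0 + (-2) + (-2) + 3 = 2. So 0 ≥ 2, which is false.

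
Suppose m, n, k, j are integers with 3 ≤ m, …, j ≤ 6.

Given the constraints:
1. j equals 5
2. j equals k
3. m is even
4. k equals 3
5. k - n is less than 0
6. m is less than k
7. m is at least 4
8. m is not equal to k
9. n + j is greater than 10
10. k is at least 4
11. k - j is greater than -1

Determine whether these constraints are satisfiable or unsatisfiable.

Constraint 1 fixes j = 5 and constraint 4 fixes k = 3, but constraint 2 requires j = k. Since 5 ≠ 3, contradiction.

Unsatisfiable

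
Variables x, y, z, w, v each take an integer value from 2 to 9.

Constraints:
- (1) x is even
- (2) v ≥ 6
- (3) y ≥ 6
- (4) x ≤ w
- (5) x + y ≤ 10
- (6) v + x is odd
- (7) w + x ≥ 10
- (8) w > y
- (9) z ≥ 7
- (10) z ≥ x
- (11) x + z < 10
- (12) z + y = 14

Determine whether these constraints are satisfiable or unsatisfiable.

The assignment x = 2, y = 7, z = 7, w = 9, v = 7 works:
  constraint 5 holds since x + y = 9.
  constraint 7 holds since w + x = 11.
The rest check out directly.

Satisfiable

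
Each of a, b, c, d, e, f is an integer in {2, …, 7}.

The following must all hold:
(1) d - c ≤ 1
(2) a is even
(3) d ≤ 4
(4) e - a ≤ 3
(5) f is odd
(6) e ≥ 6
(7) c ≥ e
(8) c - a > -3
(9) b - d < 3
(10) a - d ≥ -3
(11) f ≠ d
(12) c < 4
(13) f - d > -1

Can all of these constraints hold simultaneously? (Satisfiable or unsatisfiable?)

Unsatisfiable

From constraints 6 and 7: c ≥ e and e ≥ 6, so c ≥ 6. From constraint 12: c ≤ 3. But 3 < 6, so no value of c works.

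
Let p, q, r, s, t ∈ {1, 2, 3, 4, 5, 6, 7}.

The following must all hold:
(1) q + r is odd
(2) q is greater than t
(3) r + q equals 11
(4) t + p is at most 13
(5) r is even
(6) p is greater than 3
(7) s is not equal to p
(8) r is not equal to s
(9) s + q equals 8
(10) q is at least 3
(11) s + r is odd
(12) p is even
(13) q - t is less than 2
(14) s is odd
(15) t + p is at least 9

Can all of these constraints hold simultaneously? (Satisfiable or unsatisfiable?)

Satisfiable

Take p = 6, q = 7, r = 4, s = 1, t = 6. Then constraint 3: r + q = 11; constraint 4: t + p = 12, and every other listed constraint is also met.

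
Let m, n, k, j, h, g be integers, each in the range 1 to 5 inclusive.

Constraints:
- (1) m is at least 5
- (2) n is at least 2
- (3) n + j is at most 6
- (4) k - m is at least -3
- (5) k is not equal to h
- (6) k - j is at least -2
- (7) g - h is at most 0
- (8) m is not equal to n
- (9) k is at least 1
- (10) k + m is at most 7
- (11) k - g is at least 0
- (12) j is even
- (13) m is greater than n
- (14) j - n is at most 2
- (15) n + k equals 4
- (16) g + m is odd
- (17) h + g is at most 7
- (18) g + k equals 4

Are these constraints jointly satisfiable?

Satisfiable

Setting (m, n, k, j, h, g) = (5, 2, 2, 2, 4, 2) satisfies everything: constraint 3: n + j = 4; constraint 4: k - m = -3, and the others follow.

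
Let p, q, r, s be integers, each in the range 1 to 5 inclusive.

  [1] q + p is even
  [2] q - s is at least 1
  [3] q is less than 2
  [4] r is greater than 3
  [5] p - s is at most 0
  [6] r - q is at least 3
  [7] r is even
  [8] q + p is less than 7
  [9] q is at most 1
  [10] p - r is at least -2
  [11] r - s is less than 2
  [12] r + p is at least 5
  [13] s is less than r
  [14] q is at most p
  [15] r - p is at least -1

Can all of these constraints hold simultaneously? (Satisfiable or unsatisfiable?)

Constraints 2, 5, 6, and 10 give q − s ≥ 1, s − p ≥ 0, p − r ≥ -2, r − q ≥ 3.
Adding all 4 inequalities: the left sides telescope to 0, and the right sides sum to 1 + 0 + (-2) + 3 = 2. So 0 ≥ 2, which is false.

Unsatisfiable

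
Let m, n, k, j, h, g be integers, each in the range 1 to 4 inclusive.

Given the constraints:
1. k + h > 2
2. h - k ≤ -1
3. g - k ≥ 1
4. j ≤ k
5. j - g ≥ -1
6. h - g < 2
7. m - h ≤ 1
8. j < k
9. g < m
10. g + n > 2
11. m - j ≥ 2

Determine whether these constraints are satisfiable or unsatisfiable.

Constraints 2, 3, 5, 7, and 11 give m − j ≥ 2, j − g ≥ -1, g − k ≥ 1, k − h ≥ 1, h − m ≥ -1.
Adding all 5 inequalities: the left sides telescope to 0, and the right sides sum to 2 + (-1) + 1 + 1 + (-1) = 2. So 0 ≥ 2, which is false.

Unsatisfiable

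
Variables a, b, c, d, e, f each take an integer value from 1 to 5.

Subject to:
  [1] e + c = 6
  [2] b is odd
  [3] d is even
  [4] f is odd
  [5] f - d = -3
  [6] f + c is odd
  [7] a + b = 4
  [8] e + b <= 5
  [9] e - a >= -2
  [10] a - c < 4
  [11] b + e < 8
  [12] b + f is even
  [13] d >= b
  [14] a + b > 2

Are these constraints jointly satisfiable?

Satisfiable

Try a = 3, b = 1, c = 2, d = 4, e = 4, f = 1.
Check constraint 1: e + c = 6; constraint 5: f - d = -3; constraint 7: a + b = 4. The remaining constraints are straightforward to verify.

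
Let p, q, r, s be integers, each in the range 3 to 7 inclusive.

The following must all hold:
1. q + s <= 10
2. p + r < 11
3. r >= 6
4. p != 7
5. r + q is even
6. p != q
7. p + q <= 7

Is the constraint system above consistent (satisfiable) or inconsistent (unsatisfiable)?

Satisfiable

One satisfying assignment is p = 3, q = 4, r = 6, s = 3.
For the less obvious constraints — constraint 1: q + s = 7; constraint 2: p + r = 9 — and the others hold by inspection.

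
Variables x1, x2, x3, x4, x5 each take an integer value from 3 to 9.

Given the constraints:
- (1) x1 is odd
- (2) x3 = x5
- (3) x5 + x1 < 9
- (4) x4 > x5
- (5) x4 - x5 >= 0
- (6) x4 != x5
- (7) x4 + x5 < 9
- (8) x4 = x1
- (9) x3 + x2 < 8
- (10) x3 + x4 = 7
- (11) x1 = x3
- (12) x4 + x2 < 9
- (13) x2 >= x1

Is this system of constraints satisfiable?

Unsatisfiable

From constraints 2, 8, and 11, x4 = x1 = x3 = x5, so x4 = x5. But constraint 6 says x4 ≠ x5. Contradiction.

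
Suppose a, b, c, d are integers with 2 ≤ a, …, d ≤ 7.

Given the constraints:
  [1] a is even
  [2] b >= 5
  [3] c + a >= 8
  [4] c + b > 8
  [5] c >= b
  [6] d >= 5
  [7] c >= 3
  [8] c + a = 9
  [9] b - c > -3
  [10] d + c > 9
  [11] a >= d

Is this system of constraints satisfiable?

Unsatisfiable

From constraints 2 and 5: c ≥ b ≥ 5. From constraints 6 and 11: a ≥ d ≥ 5. Hence c + a ≥ 10. But constraint 8 requires c + a = 9, and 9 < 10. Contradiction.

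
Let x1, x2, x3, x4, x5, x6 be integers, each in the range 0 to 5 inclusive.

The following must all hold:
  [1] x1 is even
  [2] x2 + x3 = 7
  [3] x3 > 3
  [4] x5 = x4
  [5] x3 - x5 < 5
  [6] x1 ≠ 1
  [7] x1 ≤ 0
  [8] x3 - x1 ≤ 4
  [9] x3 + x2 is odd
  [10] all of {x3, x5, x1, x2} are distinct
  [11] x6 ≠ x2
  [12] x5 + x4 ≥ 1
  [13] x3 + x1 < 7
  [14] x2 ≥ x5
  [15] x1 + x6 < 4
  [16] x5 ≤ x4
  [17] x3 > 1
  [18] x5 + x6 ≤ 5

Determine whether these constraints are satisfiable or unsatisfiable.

Setting (x1, x2, x3, x4, x5, x6) = (0, 3, 4, 1, 1, 1) satisfies everything: constraint 2: x2 + x3 = 7; constraint 5: x3 - x5 = 3, and the others follow.

Satisfiable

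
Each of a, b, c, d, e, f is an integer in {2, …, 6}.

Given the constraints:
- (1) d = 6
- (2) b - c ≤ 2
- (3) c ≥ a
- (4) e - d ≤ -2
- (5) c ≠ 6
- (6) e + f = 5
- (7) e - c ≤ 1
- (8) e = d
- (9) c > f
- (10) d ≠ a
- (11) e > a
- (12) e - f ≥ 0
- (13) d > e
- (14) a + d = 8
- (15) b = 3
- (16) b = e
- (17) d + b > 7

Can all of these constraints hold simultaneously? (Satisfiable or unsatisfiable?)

Unsatisfiable

Constraint 15 fixes b = 3 and constraint 1 fixes d = 6. Constraints 8 and 16 give b = e = d, so b = d. But 3 ≠ 6 — contradiction.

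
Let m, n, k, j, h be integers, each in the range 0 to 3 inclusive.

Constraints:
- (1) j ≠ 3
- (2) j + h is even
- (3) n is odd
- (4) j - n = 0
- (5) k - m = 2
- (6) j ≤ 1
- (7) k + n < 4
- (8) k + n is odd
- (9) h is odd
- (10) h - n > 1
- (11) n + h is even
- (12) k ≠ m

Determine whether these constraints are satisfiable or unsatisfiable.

Satisfiable

Take m = 0, n = 1, k = 2, j = 1, h = 3. Then constraint 4: j - n = 0; constraint 5: k - m = 2; constraint 7: k + n = 3, and every other listed constraint is also met.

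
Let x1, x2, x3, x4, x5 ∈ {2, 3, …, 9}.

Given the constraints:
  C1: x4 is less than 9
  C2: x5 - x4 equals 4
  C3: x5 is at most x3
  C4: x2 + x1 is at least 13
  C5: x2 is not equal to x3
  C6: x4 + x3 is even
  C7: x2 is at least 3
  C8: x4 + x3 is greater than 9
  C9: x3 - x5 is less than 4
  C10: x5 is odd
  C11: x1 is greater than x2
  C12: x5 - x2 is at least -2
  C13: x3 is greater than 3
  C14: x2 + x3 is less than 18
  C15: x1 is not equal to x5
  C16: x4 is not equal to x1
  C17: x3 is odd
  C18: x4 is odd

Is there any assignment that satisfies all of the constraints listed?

Setting (x1, x2, x3, x4, x5) = (8, 7, 9, 3, 7) satisfies everything: constraint 2: x5 - x4 = 4; constraint 4: x2 + x1 = 15; constraint 8: x4 + x3 = 12, and the others follow.

Satisfiable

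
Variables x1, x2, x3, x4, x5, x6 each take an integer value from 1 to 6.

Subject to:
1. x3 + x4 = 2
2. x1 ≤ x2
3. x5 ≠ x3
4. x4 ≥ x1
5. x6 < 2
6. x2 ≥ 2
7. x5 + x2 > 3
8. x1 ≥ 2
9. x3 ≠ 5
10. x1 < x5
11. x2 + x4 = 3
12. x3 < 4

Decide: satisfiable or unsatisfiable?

From constraint 6: x2 ≥ 2. From constraints 4 and 8: x4 ≥ x1 ≥ 2. Hence x2 + x4 ≥ 4. But constraint 11 requires x2 + x4 = 3, and 3 < 4. Contradiction.

Unsatisfiable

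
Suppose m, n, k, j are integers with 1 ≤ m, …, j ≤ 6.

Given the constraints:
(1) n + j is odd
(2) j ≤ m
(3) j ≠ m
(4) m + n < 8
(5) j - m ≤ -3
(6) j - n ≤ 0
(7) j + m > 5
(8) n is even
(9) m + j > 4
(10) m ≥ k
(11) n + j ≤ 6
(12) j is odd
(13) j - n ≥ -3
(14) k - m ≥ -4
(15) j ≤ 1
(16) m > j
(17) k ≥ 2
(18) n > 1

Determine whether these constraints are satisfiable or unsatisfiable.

Satisfiable

Try m = 5, n = 2, k = 3, j = 1.
Check constraint 4: m + n = 7; constraint 5: j - m = -4; constraint 6: j - n = -1. The remaining constraints are straightforward to verify.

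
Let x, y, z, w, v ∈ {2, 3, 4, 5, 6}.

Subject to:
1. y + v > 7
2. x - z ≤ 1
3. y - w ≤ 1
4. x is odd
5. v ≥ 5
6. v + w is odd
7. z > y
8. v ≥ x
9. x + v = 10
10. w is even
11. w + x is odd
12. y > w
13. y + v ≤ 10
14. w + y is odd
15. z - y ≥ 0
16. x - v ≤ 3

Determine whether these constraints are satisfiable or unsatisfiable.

Satisfiable

Take x = 5, y = 3, z = 5, w = 2, v = 5. Then constraint 1: y + v = 8; constraint 2: x - z = 0, and every other listed constraint is also met.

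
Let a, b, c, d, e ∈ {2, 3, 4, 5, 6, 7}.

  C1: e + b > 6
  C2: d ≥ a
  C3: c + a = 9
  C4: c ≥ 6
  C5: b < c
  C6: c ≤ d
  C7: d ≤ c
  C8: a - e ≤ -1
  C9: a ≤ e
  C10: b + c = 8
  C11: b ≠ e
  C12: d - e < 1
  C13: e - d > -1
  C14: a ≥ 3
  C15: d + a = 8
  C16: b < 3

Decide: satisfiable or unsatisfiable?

From constraints 4 and 6: d ≥ c ≥ 6. From constraint 14: a ≥ 3. Hence d + a ≥ 9. But constraint 15 requires d + a = 8, and 8 < 9. Contradiction.

Unsatisfiable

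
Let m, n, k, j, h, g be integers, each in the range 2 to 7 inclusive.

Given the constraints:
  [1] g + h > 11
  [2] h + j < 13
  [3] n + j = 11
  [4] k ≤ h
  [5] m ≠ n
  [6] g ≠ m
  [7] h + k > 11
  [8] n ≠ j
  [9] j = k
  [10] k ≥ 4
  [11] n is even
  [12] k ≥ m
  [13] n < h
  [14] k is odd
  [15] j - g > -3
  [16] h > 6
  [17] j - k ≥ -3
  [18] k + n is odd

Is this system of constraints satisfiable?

Satisfiable

The assignment m = 4, n = 6, k = 5, j = 5, h = 7, g = 7 works:
  constraint 1 holds since g + h = 14.
  constraint 2 holds since h + j = 12.
The rest check out directly.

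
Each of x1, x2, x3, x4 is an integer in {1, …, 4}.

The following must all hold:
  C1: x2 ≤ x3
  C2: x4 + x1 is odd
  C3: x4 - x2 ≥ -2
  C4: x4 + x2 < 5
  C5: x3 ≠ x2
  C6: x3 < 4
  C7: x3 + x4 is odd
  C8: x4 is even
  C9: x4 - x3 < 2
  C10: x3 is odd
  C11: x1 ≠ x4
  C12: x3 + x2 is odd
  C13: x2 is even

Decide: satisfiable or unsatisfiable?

One satisfying assignment is x1 = 3, x2 = 2, x3 = 3, x4 = 2.
For the less obvious constraints — constraint 3: x4 - x2 = 0; constraint 4: x4 + x2 = 4 — and the others hold by inspection.

Satisfiable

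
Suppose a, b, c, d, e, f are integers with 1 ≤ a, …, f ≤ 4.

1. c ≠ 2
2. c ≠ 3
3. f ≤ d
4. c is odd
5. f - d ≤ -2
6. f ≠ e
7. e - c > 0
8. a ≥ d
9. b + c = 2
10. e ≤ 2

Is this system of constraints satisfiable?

Satisfiable

One satisfying assignment is a = 4, b = 1, c = 1, d = 4, e = 2, f = 1.
For the less obvious constraints — constraint 5: f - d = -3; constraint 7: e - c = 1; constraint 9: b + c = 2 — and the others hold by inspection.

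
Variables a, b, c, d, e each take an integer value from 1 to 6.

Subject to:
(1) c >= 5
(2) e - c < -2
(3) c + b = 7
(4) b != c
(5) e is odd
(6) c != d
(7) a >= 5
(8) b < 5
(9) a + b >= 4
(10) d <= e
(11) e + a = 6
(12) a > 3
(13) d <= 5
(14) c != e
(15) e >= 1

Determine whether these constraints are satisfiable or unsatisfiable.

Satisfiable

Setting (a, b, c, d, e) = (5, 1, 6, 1, 1) satisfies everything: constraint 2: e - c = -5; constraint 3: c + b = 7, and the others follow.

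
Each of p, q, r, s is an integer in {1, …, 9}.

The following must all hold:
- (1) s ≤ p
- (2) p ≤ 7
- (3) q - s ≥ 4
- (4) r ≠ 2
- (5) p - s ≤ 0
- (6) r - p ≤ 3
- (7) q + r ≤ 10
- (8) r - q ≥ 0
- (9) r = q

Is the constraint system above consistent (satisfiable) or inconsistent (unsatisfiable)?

Constraints 3, 5, 6, and 8 give q − s ≥ 4, s − p ≥ 0, p − r ≥ -3, r − q ≥ 0.
Adding all 4 inequalities: the left sides telescope to 0, and the right sides sum to 4 + 0 + (-3) + 0 = 1. So 0 ≥ 1, which is false.

Unsatisfiable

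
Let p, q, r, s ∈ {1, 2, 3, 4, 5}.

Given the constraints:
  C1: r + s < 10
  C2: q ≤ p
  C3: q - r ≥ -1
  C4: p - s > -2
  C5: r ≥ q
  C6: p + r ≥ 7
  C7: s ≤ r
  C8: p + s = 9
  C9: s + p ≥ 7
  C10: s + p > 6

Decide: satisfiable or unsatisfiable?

Satisfiable

Take p = 5, q = 4, r = 4, s = 4. Then constraint 1: r + s = 8; constraint 3: q - r = 0, and every other listed constraint is also met.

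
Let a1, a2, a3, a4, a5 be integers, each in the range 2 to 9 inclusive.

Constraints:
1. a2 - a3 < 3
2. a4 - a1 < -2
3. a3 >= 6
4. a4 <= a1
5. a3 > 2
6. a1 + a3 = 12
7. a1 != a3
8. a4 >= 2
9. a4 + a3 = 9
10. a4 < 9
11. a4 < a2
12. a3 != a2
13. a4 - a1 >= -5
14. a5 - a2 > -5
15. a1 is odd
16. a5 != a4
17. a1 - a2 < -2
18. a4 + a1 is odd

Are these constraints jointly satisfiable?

Satisfiable

Take a1 = 5, a2 = 9, a3 = 7, a4 = 2, a5 = 7. Then constraint 1: a2 - a3 = 2; constraint 2: a4 - a1 = -3, and every other listed constraint is also met.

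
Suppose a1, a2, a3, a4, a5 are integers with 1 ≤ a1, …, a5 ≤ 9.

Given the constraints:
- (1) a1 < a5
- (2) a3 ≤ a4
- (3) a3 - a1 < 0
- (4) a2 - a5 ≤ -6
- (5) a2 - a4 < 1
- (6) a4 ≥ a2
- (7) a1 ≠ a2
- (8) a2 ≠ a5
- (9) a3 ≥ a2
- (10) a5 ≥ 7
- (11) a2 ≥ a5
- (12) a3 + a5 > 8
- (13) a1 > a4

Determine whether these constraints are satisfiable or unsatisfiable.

Unsatisfiable

Constraints 1, 2, 9, 11, and 13 give a3 ≤ a4, a4 < a1, a1 < a5, a5 ≤ a2, a2 ≤ a3. Chaining: a3 ≤ a4 < a1 < a5 ≤ a2 ≤ a3, which forces a3 < a3 — impossible.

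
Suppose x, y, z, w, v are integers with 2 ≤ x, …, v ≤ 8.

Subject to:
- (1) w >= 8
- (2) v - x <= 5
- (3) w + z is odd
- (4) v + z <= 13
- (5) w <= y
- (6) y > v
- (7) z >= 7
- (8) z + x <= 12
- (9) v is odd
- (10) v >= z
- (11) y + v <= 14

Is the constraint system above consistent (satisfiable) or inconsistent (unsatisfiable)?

Unsatisfiable

From constraints 1 and 5: y ≥ w ≥ 8. From constraints 7 and 10: v ≥ z ≥ 7. Hence y + v ≥ 15. But constraint 11 requires y + v ≤ 14, and 14 < 15. Contradiction.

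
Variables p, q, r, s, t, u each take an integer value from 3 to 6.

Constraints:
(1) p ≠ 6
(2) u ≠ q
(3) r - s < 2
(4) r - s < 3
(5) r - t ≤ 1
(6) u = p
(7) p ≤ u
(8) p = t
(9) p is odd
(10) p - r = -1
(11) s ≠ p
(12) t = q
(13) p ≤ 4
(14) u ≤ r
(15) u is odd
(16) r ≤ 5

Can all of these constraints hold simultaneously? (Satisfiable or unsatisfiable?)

From constraints 6, 8, and 12, u = p = t = q, so u = q. But constraint 2 says u ≠ q. Contradiction.

Unsatisfiable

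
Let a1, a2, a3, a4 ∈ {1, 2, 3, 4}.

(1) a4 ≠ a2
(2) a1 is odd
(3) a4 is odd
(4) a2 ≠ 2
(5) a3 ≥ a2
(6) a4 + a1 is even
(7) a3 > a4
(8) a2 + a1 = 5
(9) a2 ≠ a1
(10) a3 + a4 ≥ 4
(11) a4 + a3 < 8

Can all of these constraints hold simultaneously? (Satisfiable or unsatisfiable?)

One satisfying assignment is a1 = 1, a2 = 4, a3 = 4, a4 = 1.
For the less obvious constraints — constraint 8: a2 + a1 = 5; constraint 10: a3 + a4 = 5 — and the others hold by inspection.

Satisfiable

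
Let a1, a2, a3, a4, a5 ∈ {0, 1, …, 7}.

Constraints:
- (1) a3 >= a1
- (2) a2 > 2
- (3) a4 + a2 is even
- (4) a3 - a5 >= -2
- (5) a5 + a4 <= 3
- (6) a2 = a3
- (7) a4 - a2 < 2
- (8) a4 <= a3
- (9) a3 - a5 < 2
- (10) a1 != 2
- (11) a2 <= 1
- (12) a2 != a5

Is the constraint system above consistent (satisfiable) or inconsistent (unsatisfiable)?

Unsatisfiable

From constraint 2: a2 ≥ 3. From constraint 11: a2 ≤ 1. But 1 < 3, so no value of a2 works.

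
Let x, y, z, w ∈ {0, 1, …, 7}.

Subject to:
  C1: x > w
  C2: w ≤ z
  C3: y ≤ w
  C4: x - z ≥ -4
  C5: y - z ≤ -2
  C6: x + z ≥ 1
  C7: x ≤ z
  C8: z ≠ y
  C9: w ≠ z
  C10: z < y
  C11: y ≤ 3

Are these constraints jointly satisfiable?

Unsatisfiable

Constraints 1, 3, 7, and 10 give z < y, y ≤ w, w < x, x ≤ z. Chaining: z < y ≤ w < x ≤ z, which forces z < z — impossible.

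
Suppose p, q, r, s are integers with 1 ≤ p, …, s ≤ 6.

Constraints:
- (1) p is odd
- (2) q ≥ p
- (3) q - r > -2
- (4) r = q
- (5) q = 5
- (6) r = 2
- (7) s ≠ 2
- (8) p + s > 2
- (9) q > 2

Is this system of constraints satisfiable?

Unsatisfiable

Constraint 6 fixes r = 2 and constraint 5 fixes q = 5, but constraint 4 requires r = q. Since 2 ≠ 5, contradiction.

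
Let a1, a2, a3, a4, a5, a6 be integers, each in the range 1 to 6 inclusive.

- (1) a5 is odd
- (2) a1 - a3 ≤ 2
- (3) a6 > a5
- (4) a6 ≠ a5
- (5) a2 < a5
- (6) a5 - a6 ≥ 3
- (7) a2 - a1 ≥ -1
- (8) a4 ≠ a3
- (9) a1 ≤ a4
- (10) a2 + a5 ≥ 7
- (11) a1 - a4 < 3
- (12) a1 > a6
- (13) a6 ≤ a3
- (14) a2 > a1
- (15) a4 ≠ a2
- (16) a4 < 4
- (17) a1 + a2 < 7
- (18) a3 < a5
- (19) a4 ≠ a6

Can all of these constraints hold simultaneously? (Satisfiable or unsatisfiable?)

Unsatisfiable

Constraints 3, 5, 12, and 14 give a5 < a6, a6 < a1, a1 < a2, a2 < a5. Chaining: a5 < a6 < a1 < a2 < a5, which forces a5 < a5 — impossible.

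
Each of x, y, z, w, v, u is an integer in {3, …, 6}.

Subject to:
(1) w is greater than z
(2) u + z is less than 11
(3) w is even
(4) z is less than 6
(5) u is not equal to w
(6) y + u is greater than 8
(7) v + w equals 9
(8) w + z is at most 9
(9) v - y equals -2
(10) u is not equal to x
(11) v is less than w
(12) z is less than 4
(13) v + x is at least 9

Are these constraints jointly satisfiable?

The assignment x = 6, y = 5, z = 3, w = 6, v = 3, u = 5 works:
  constraint 2 holds since u + z = 8.
  constraint 6 holds since y + u = 10.
  constraint 7 holds since v + w = 9.
The rest check out directly.

Satisfiable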